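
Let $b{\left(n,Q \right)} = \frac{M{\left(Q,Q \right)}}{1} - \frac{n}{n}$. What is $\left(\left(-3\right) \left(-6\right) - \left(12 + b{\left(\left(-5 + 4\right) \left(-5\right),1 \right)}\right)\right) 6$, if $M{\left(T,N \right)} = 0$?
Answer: $42$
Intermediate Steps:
$b{\left(n,Q \right)} = -1$ ($b{\left(n,Q \right)} = \frac{0}{1} - \frac{n}{n} = 0 \cdot 1 - 1 = 0 - 1 = -1$)
$\left(\left(-3\right) \left(-6\right) - \left(12 + b{\left(\left(-5 + 4\right) \left(-5\right),1 \right)}\right)\right) 6 = \left(\left(-3\right) \left(-6\right) - 11\right) 6 = \left(18 + \left(-12 + 1\right)\right) 6 = \left(18 - 11\right) 6 = 7 \cdot 6 = 42$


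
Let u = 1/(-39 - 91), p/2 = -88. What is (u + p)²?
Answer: 523540161/16900 ≈ 30979.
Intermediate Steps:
p = -176 (p = 2*(-88) = -176)
u = -1/130 (u = 1/(-130) = -1/130 ≈ -0.0076923)
(u + p)² = (-1/130 - 176)² = (-22881/130)² = 523540161/16900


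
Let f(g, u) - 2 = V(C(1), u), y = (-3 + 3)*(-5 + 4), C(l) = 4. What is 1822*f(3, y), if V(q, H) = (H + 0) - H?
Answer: 3644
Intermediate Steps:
V(q, H) = 0 (V(q, H) = H - H = 0)
y = 0 (y = 0*(-1) = 0)
f(g, u) = 2 (f(g, u) = 2 + 0 = 2)
1822*f(3, y) = 1822*2 = 3644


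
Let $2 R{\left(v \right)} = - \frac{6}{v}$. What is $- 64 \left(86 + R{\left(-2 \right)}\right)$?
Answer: $-5600$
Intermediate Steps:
$R{\left(v \right)} = - \frac{3}{v}$ ($R{\left(v \right)} = \frac{\left(-6\right) \frac{1}{v}}{2} = - \frac{3}{v}$)
$- 64 \left(86 + R{\left(-2 \right)}\right) = - 64 \left(86 - \frac{3}{-2}\right) = - 64 \left(86 - - \frac{3}{2}\right) = - 64 \left(86 + \frac{3}{2}\right) = \left(-64\right) \frac{175}{2} = -5600$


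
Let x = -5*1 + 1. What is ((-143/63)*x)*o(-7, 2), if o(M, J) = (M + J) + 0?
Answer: -2860/63 ≈ -45.397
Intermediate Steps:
o(M, J) = J + M (o(M, J) = (J + M) + 0 = J + M)
x = -4 (x = -5 + 1 = -4)
((-143/63)*x)*o(-7, 2) = (-143/63*(-4))*(2 - 7) = (-143*1/63*(-4))*(-5) = -143/63*(-4)*(-5) = (572/63)*(-5) = -2860/63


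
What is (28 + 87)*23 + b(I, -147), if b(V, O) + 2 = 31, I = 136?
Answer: 2674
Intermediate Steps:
b(V, O) = 29 (b(V, O) = -2 + 31 = 29)
(28 + 87)*23 + b(I, -147) = (28 + 87)*23 + 29 = 115*23 + 29 = 2645 + 29 = 2674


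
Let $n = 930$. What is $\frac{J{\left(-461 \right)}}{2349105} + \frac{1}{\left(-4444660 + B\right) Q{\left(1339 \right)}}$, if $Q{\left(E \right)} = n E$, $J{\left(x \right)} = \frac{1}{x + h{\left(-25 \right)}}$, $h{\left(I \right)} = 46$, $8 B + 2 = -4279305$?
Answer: $- \frac{1653836857403}{1612036681964583099225} \approx -1.0259 \cdot 10^{-9}$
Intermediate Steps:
$B = - \frac{4279307}{8}$ ($B = - \frac{1}{4} + \frac{1}{8} \left(-4279305\right) = - \frac{1}{4} - \frac{4279305}{8} = - \frac{4279307}{8} \approx -5.3491 \cdot 10^{5}$)
$J{\left(x \right)} = \frac{1}{46 + x}$ ($J{\left(x \right)} = \frac{1}{x + 46} = \frac{1}{46 + x}$)
$Q{\left(E \right)} = 930 E$
$\frac{J{\left(-461 \right)}}{2349105} + \frac{1}{\left(-4444660 + B\right) Q{\left(1339 \right)}} = \frac{1}{\left(46 - 461\right) 2349105} + \frac{1}{\left(-4444660 - \frac{4279307}{8}\right) 930 \cdot 1339} = \frac{1}{-415} \cdot \frac{1}{2349105} + \frac{1}{\left(- \frac{39836587}{8}\right) 1245270} = \left(- \frac{1}{415}\right) \frac{1}{2349105} - \frac{4}{24803653346745} = - \frac{1}{974878575} - \frac{4}{24803653346745} = - \frac{1653836857403}{1612036681964583099225}$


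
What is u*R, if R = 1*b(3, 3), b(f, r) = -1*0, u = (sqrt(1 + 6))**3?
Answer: 0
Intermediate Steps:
u = 7*sqrt(7) (u = (sqrt(7))**3 = 7*sqrt(7) ≈ 18.520)
b(f, r) = 0
R = 0 (R = 1*0 = 0)
u*R = (7*sqrt(7))*0 = 0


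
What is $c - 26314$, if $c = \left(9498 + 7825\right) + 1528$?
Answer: $-7463$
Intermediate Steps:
$c = 18851$ ($c = 17323 + 1528 = 18851$)
$c - 26314 = 18851 - 26314 = -7463$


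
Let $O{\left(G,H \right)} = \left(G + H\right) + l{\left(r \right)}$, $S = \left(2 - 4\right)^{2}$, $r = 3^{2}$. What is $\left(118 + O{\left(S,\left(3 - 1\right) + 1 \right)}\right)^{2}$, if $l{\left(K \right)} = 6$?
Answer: $17161$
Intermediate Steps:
$r = 9$
$S = 4$ ($S = \left(-2\right)^{2} = 4$)
$O{\left(G,H \right)} = 6 + G + H$ ($O{\left(G,H \right)} = \left(G + H\right) + 6 = 6 + G + H$)
$\left(118 + O{\left(S,\left(3 - 1\right) + 1 \right)}\right)^{2} = \left(118 + \left(6 + 4 + \left(\left(3 - 1\right) + 1\right)\right)\right)^{2} = \left(118 + \left(6 + 4 + \left(2 + 1\right)\right)\right)^{2} = \left(118 + \left(6 + 4 + 3\right)\right)^{2} = \left(118 + 13\right)^{2} = 131^{2} = 17161$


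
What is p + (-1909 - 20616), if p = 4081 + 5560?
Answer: -12884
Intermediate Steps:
p = 9641
p + (-1909 - 20616) = 9641 + (-1909 - 20616) = 9641 - 22525 = -12884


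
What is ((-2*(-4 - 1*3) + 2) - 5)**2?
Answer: 121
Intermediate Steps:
((-2*(-4 - 1*3) + 2) - 5)**2 = ((-2*(-4 - 3) + 2) - 5)**2 = ((-2*(-7) + 2) - 5)**2 = ((14 + 2) - 5)**2 = (16 - 5)**2 = 11**2 = 121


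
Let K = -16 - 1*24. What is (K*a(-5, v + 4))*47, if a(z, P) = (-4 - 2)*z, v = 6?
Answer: -56400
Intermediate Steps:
a(z, P) = -6*z
K = -40 (K = -16 - 24 = -40)
(K*a(-5, v + 4))*47 = -(-240)*(-5)*47 = -40*30*47 = -1200*47 = -56400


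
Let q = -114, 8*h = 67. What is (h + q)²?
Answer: 714025/64 ≈ 11157.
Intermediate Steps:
h = 67/8 (h = (⅛)*67 = 67/8 ≈ 8.3750)
(h + q)² = (67/8 - 114)² = (-845/8)² = 714025/64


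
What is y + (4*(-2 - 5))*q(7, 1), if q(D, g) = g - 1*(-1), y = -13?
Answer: -69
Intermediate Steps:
q(D, g) = 1 + g (q(D, g) = g + 1 = 1 + g)
y + (4*(-2 - 5))*q(7, 1) = -13 + (4*(-2 - 5))*(1 + 1) = -13 + (4*(-7))*2 = -13 - 28*2 = -13 - 56 = -69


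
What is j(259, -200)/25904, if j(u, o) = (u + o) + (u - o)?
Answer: 259/12952 ≈ 0.019997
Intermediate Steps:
j(u, o) = 2*u (j(u, o) = (o + u) + (u - o) = 2*u)
j(259, -200)/25904 = (2*259)/25904 = 518*(1/25904) = 259/12952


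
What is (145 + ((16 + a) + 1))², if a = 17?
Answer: 32041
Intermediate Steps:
(145 + ((16 + a) + 1))² = (145 + ((16 + 17) + 1))² = (145 + (33 + 1))² = (145 + 34)² = 179² = 32041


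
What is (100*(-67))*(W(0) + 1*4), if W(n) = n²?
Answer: -26800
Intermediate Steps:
(100*(-67))*(W(0) + 1*4) = (100*(-67))*(0² + 1*4) = -6700*(0 + 4) = -6700*4 = -26800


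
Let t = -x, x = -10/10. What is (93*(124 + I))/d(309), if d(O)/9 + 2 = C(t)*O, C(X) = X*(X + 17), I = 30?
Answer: 2387/8340 ≈ 0.28621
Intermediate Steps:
x = -1 (x = -10*⅒ = -1)
t = 1 (t = -1*(-1) = 1)
C(X) = X*(17 + X)
d(O) = -18 + 162*O (d(O) = -18 + 9*((1*(17 + 1))*O) = -18 + 9*((1*18)*O) = -18 + 9*(18*O) = -18 + 162*O)
(93*(124 + I))/d(309) = (93*(124 + 30))/(-18 + 162*309) = (93*154)/(-18 + 50058) = 14322/50040 = 14322*(1/50040) = 2387/8340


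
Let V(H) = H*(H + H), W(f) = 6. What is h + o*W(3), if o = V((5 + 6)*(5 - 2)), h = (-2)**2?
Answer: 13072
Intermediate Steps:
h = 4
V(H) = 2*H**2 (V(H) = H*(2*H) = 2*H**2)
o = 2178 (o = 2*((5 + 6)*(5 - 2))**2 = 2*(11*3)**2 = 2*33**2 = 2*1089 = 2178)
h + o*W(3) = 4 + 2178*6 = 4 + 13068 = 13072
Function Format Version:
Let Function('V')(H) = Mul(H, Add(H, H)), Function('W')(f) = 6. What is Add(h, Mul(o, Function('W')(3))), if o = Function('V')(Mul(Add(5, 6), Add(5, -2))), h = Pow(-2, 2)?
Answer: 13072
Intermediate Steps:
h = 4
Function('V')(H) = Mul(2, Pow(H, 2)) (Function('V')(H) = Mul(H, Mul(2, H)) = Mul(2, Pow(H, 2)))
o = 2178 (o = Mul(2, Pow(Mul(Add(5, 6), Add(5, -2)), 2)) = Mul(2, Pow(Mul(11, 3), 2)) = Mul(2, Pow(33, 2)) = Mul(2, 1089) = 2178)
Add(h, Mul(o, Function('W')(3))) = Add(4, Mul(2178, 6)) = Add(4, 13068) = 13072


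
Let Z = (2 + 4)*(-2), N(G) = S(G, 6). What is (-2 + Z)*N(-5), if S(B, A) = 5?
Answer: -70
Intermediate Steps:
N(G) = 5
Z = -12 (Z = 6*(-2) = -12)
(-2 + Z)*N(-5) = (-2 - 12)*5 = -14*5 = -70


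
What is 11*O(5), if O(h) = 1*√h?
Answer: 11*√5 ≈ 24.597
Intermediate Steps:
O(h) = √h
11*O(5) = 11*√5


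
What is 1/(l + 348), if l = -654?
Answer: -1/306 ≈ -0.0032680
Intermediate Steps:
1/(l + 348) = 1/(-654 + 348) = 1/(-306) = -1/306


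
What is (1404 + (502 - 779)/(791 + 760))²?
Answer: 4740752864929/2405601 ≈ 1.9707e+6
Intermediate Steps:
(1404 + (502 - 779)/(791 + 760))² = (1404 - 277/1551)² = (2177327/1551)² = 4740752864929/2405601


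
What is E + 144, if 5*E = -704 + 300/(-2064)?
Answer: 2727/860 ≈ 3.1709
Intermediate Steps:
E = -121113/860 (E = (-704 + 300/(-2064))/5 = (-704 + 300*(-1/2064))/5 = (-704 - 25/172)/5 = (1/5)*(-121113/172) = -121113/860 ≈ -140.83)
E + 144 = -121113/860 + 144 = 2727/860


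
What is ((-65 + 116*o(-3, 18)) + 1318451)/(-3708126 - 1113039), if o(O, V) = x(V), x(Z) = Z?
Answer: -440158/1607055 ≈ -0.27389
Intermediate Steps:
o(O, V) = V
((-65 + 116*o(-3, 18)) + 1318451)/(-3708126 - 1113039) = ((-65 + 116*18) + 1318451)/(-3708126 - 1113039) = ((-65 + 2088) + 1318451)/(-4821165) = (2023 + 1318451)*(-1/4821165) = 1320474*(-1/4821165) = -440158/1607055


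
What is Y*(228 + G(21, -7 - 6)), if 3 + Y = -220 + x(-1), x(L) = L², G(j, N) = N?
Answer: -47730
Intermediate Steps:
Y = -222 (Y = -3 + (-220 + (-1)²) = -3 + (-220 + 1) = -3 - 219 = -222)
Y*(228 + G(21, -7 - 6)) = -222*(228 + (-7 - 6)) = -222*(228 - 13) = -222*215 = -47730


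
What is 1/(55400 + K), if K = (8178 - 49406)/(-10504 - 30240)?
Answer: 926/51301337 ≈ 1.8050e-5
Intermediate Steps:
K = 937/926 (K = -41228/(-40744) = -41228*(-1/40744) = 937/926 ≈ 1.0119)
1/(55400 + K) = 1/(55400 + 937/926) = 1/(51301337/926) = 926/51301337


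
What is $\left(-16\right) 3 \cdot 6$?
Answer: $-288$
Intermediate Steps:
$\left(-16\right) 3 \cdot 6 = \left(-48\right) 6 = -288$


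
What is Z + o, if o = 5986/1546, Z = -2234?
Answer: -1723889/773 ≈ -2230.1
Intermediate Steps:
o = 2993/773 (o = 5986*(1/1546) = 2993/773 ≈ 3.8719)
Z + o = -2234 + 2993/773 = -1723889/773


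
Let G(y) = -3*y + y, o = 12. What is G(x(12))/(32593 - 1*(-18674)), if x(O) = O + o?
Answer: -16/17089 ≈ -0.00093627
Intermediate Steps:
x(O) = 12 + O (x(O) = O + 12 = 12 + O)
G(y) = -2*y
G(x(12))/(32593 - 1*(-18674)) = (-2*(12 + 12))/(32593 - 1*(-18674)) = (-2*24)/(32593 + 18674) = -48/51267 = -48*1/51267 = -16/17089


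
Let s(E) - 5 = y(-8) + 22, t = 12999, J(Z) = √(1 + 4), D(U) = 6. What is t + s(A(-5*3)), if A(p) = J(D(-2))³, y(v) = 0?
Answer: 13026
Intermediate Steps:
J(Z) = √5
A(p) = 5*√5 (A(p) = (√5)³ = 5*√5)
s(E) = 27 (s(E) = 5 + (0 + 22) = 5 + 22 = 27)
t + s(A(-5*3)) = 12999 + 27 = 13026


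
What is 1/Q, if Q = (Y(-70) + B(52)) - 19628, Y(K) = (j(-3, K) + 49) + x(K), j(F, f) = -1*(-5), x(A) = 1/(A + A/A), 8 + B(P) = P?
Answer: -69/1347571 ≈ -5.1203e-5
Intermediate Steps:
B(P) = -8 + P
x(A) = 1/(1 + A) (x(A) = 1/(A + 1) = 1/(1 + A))
j(F, f) = 5
Y(K) = 54 + 1/(1 + K) (Y(K) = (5 + 49) + 1/(1 + K) = 54 + 1/(1 + K))
Q = -1347571/69 (Q = ((55 + 54*(-70))/(1 - 70) + (-8 + 52)) - 19628 = ((55 - 3780)/(-69) + 44) - 19628 = (-1/69*(-3725) + 44) - 19628 = (3725/69 + 44) - 19628 = 6761/69 - 19628 = -1347571/69 ≈ -19530.)
1/Q = 1/(-1347571/69) = -69/1347571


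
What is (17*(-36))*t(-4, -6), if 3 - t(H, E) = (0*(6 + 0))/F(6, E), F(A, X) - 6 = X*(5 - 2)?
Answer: -1836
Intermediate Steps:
F(A, X) = 6 + 3*X (F(A, X) = 6 + X*(5 - 2) = 6 + X*3 = 6 + 3*X)
t(H, E) = 3 (t(H, E) = 3 - 0*(6 + 0)/(6 + 3*E) = 3 - 0*6/(6 + 3*E) = 3 - 0/(6 + 3*E) = 3 - 1*0 = 3 + 0 = 3)
(17*(-36))*t(-4, -6) = (17*(-36))*3 = -612*3 = -1836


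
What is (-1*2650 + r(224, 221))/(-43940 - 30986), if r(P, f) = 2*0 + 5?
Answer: 2645/74926 ≈ 0.035302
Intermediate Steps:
r(P, f) = 5 (r(P, f) = 0 + 5 = 5)
(-1*2650 + r(224, 221))/(-43940 - 30986) = (-1*2650 + 5)/(-43940 - 30986) = (-2650 + 5)/(-74926) = -2645*(-1/74926) = 2645/74926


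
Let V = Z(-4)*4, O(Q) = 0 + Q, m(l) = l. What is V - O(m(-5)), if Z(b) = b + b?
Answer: -27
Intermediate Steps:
O(Q) = Q
Z(b) = 2*b
V = -32 (V = (2*(-4))*4 = -8*4 = -32)
V - O(m(-5)) = -32 - 1*(-5) = -32 + 5 = -27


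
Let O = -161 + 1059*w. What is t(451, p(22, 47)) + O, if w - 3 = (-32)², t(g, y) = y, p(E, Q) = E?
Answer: 1087454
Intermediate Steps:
w = 1027 (w = 3 + (-32)² = 3 + 1024 = 1027)
O = 1087432 (O = -161 + 1059*1027 = -161 + 1087593 = 1087432)
t(451, p(22, 47)) + O = 22 + 1087432 = 1087454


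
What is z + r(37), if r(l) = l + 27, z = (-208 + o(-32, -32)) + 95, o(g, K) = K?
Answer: -81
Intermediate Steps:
z = -145 (z = (-208 - 32) + 95 = -240 + 95 = -145)
r(l) = 27 + l
z + r(37) = -145 + (27 + 37) = -145 + 64 = -81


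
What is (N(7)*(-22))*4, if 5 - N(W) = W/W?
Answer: -352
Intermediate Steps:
N(W) = 4 (N(W) = 5 - W/W = 5 - 1*1 = 5 - 1 = 4)
(N(7)*(-22))*4 = (4*(-22))*4 = -88*4 = -352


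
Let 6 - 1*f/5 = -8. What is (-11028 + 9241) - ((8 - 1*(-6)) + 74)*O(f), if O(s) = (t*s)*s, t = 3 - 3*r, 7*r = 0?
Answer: -1295387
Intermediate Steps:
r = 0 (r = (⅐)*0 = 0)
f = 70 (f = 30 - 5*(-8) = 30 + 40 = 70)
t = 3 (t = 3 - 3*0 = 3 + 0 = 3)
O(s) = 3*s² (O(s) = (3*s)*s = 3*s²)
(-11028 + 9241) - ((8 - 1*(-6)) + 74)*O(f) = (-11028 + 9241) - ((8 - 1*(-6)) + 74)*3*70² = -1787 - ((8 + 6) + 74)*3*4900 = -1787 - (14 + 74)*14700 = -1787 - 88*14700 = -1787 - 1*1293600 = -1787 - 1293600 = -1295387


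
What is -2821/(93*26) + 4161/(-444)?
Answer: -4679/444 ≈ -10.538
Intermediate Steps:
-2821/(93*26) + 4161/(-444) = -2821/2418 + 4161*(-1/444) = -2821*1/2418 - 1387/148 = -7/6 - 1387/148 = -4679/444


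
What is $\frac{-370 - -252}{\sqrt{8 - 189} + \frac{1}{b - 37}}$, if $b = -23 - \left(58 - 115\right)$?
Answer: $\frac{354 i}{i + 3 \sqrt{181}} \approx 0.21718 + 8.7655 i$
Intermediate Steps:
$b = 34$ ($b = -23 - \left(58 - 115\right) = -23 - -57 = -23 + 57 = 34$)
$\frac{-370 - -252}{\sqrt{8 - 189} + \frac{1}{b - 37}} = \frac{-370 - -252}{\sqrt{8 - 189} + \frac{1}{34 - 37}} = \frac{-370 + 252}{\sqrt{-181} + \frac{1}{-3}} = - \frac{118}{i \sqrt{181} - \frac{1}{3}} = - \frac{118}{- \frac{1}{3} + i \sqrt{181}}$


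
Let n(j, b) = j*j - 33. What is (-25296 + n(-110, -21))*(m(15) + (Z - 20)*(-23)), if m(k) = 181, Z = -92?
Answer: -36472353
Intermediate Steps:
n(j, b) = -33 + j**2 (n(j, b) = j**2 - 33 = -33 + j**2)
(-25296 + n(-110, -21))*(m(15) + (Z - 20)*(-23)) = (-25296 + (-33 + (-110)**2))*(181 + (-92 - 20)*(-23)) = (-25296 + (-33 + 12100))*(181 - 112*(-23)) = (-25296 + 12067)*(181 + 2576) = -13229*2757 = -36472353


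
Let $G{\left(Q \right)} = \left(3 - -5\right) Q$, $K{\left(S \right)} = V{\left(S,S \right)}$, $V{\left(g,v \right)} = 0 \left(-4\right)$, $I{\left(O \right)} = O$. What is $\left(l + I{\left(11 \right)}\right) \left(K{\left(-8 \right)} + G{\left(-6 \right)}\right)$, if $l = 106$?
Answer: $-5616$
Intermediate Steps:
$V{\left(g,v \right)} = 0$
$K{\left(S \right)} = 0$
$G{\left(Q \right)} = 8 Q$ ($G{\left(Q \right)} = \left(3 + 5\right) Q = 8 Q$)
$\left(l + I{\left(11 \right)}\right) \left(K{\left(-8 \right)} + G{\left(-6 \right)}\right) = \left(106 + 11\right) \left(0 + 8 \left(-6\right)\right) = 117 \left(0 - 48\right) = 117 \left(-48\right) = -5616$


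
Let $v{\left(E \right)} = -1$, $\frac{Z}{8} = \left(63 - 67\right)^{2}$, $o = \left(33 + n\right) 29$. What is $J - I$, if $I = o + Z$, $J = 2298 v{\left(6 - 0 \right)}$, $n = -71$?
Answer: $-1324$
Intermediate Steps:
$o = -1102$ ($o = \left(33 - 71\right) 29 = \left(-38\right) 29 = -1102$)
$Z = 128$ ($Z = 8 \left(63 - 67\right)^{2} = 8 \left(-4\right)^{2} = 8 \cdot 16 = 128$)
$J = -2298$ ($J = 2298 \left(-1\right) = -2298$)
$I = -974$ ($I = -1102 + 128 = -974$)
$J - I = -2298 - -974 = -2298 + 974 = -1324$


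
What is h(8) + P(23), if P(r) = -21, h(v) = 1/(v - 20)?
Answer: -253/12 ≈ -21.083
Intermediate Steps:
h(v) = 1/(-20 + v)
h(8) + P(23) = 1/(-20 + 8) - 21 = 1/(-12) - 21 = -1/12 - 21 = -253/12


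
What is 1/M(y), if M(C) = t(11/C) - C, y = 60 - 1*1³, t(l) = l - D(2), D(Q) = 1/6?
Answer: -354/20879 ≈ -0.016955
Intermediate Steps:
D(Q) = ⅙
t(l) = -⅙ + l (t(l) = l - 1*⅙ = l - ⅙ = -⅙ + l)
y = 59 (y = 60 - 1*1 = 60 - 1 = 59)
M(C) = -⅙ - C + 11/C (M(C) = (-⅙ + 11/C) - C = -⅙ - C + 11/C)
1/M(y) = 1/(-⅙ - 1*59 + 11/59) = 1/(-⅙ - 59 + 11*(1/59)) = 1/(-⅙ - 59 + 11/59) = 1/(-20879/354) = -354/20879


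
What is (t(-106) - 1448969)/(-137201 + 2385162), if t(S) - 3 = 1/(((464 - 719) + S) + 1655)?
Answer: -1874962003/2908861534 ≈ -0.64457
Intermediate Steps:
t(S) = 3 + 1/(1400 + S) (t(S) = 3 + 1/(((464 - 719) + S) + 1655) = 3 + 1/((-255 + S) + 1655) = 3 + 1/(1400 + S))
(t(-106) - 1448969)/(-137201 + 2385162) = ((4201 + 3*(-106))/(1400 - 106) - 1448969)/(-137201 + 2385162) = ((4201 - 318)/1294 - 1448969)/2247961 = ((1/1294)*3883 - 1448969)*(1/2247961) = (3883/1294 - 1448969)*(1/2247961) = -1874962003/1294*1/2247961 = -1874962003/2908861534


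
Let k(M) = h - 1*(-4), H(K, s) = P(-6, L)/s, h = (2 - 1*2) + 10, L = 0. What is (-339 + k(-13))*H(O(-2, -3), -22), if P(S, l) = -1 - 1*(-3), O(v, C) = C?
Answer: 325/11 ≈ 29.545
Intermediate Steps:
P(S, l) = 2 (P(S, l) = -1 + 3 = 2)
h = 10 (h = (2 - 2) + 10 = 0 + 10 = 10)
H(K, s) = 2/s
k(M) = 14 (k(M) = 10 - 1*(-4) = 10 + 4 = 14)
(-339 + k(-13))*H(O(-2, -3), -22) = (-339 + 14)*(2/(-22)) = -650*(-1)/22 = -325*(-1/11) = 325/11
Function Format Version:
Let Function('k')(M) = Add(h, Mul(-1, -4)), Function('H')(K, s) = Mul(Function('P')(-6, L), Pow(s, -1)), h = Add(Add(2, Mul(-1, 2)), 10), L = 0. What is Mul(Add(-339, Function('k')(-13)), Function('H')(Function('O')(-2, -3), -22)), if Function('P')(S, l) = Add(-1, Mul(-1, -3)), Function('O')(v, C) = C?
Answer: Rational(325, 11) ≈ 29.545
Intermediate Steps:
Function('P')(S, l) = 2 (Function('P')(S, l) = Add(-1, 3) = 2)
h = 10 (h = Add(Add(2, -2), 10) = Add(0, 10) = 10)
Function('H')(K, s) = Mul(2, Pow(s, -1))
Function('k')(M) = 14 (Function('k')(M) = Add(10, Mul(-1, -4)) = Add(10, 4) = 14)
Mul(Add(-339, Function('k')(-13)), Function('H')(Function('O')(-2, -3), -22)) = Mul(Add(-339, 14), Mul(2, Pow(-22, -1))) = Mul(-325, Mul(2, Rational(-1, 22))) = Mul(-325, Rational(-1, 11)) = Rational(325, 11)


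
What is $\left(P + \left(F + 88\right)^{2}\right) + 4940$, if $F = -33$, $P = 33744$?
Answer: $41709$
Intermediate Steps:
$\left(P + \left(F + 88\right)^{2}\right) + 4940 = \left(33744 + \left(-33 + 88\right)^{2}\right) + 4940 = \left(33744 + 55^{2}\right) + 4940 = \left(33744 + 3025\right) + 4940 = 36769 + 4940 = 41709$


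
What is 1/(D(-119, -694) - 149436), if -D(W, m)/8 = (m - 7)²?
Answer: -1/4080644 ≈ -2.4506e-7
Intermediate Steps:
D(W, m) = -8*(-7 + m)² (D(W, m) = -8*(m - 7)² = -8*(-7 + m)²)
1/(D(-119, -694) - 149436) = 1/(-8*(-7 - 694)² - 149436) = 1/(-8*(-701)² - 149436) = 1/(-8*491401 - 149436) = 1/(-3931208 - 149436) = 1/(-4080644) = -1/4080644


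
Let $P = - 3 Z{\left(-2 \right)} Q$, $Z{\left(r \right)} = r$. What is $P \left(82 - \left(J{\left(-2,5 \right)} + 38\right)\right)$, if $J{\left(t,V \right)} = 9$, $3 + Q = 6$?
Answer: $630$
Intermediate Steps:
$Q = 3$ ($Q = -3 + 6 = 3$)
$P = 18$ ($P = \left(-3\right) \left(-2\right) 3 = 6 \cdot 3 = 18$)
$P \left(82 - \left(J{\left(-2,5 \right)} + 38\right)\right) = 18 \left(82 - \left(9 + 38\right)\right) = 18 \left(82 - 47\right) = 18 \cdot 35 = 630$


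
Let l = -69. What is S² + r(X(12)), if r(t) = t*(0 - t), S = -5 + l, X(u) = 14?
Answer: 5280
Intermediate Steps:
S = -74 (S = -5 - 69 = -74)
r(t) = -t² (r(t) = t*(-t) = -t²)
S² + r(X(12)) = (-74)² - 1*14² = 5476 - 1*196 = 5476 - 196 = 5280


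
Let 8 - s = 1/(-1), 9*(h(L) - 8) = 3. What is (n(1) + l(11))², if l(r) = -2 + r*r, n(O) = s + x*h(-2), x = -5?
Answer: 67081/9 ≈ 7453.4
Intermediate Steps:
h(L) = 25/3 (h(L) = 8 + (⅑)*3 = 8 + ⅓ = 25/3)
s = 9 (s = 8 - 1/(-1) = 8 - 1*(-1) = 8 + 1 = 9)
n(O) = -98/3 (n(O) = 9 - 5*25/3 = 9 - 125/3 = -98/3)
l(r) = -2 + r²
(n(1) + l(11))² = (-98/3 + (-2 + 11²))² = (-98/3 + (-2 + 121))² = (-98/3 + 119)² = (259/3)² = 67081/9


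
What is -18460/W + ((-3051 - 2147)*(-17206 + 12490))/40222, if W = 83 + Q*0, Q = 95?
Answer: 646072312/1669213 ≈ 387.05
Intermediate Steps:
W = 83 (W = 83 + 95*0 = 83 + 0 = 83)
-18460/W + ((-3051 - 2147)*(-17206 + 12490))/40222 = -18460/83 + ((-3051 - 2147)*(-17206 + 12490))/40222 = -18460*1/83 - 5198*(-4716)*(1/40222) = -18460/83 + 24513768*(1/40222) = -18460/83 + 12256884/20111 = 646072312/1669213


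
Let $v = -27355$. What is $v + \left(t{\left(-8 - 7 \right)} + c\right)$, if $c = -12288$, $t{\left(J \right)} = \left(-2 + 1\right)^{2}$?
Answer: $-39642$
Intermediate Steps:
$t{\left(J \right)} = 1$ ($t{\left(J \right)} = \left(-1\right)^{2} = 1$)
$v + \left(t{\left(-8 - 7 \right)} + c\right) = -27355 + \left(1 - 12288\right) = -27355 - 12287 = -39642$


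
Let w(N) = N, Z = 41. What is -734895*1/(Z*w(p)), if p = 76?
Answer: -734895/3116 ≈ -235.85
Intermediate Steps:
-734895*1/(Z*w(p)) = -734895/(76*41) = -734895/3116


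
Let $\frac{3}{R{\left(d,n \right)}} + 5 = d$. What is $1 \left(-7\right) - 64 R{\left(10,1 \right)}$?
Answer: $- \frac{227}{5} \approx -45.4$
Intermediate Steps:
$R{\left(d,n \right)} = \frac{3}{-5 + d}$
$1 \left(-7\right) - 64 R{\left(10,1 \right)} = 1 \left(-7\right) - 64 \frac{3}{-5 + 10} = -7 - 64 \cdot \frac{3}{5} = -7 - 64 \cdot 3 \cdot \frac{1}{5} = -7 - \frac{192}{5} = - \frac{227}{5}$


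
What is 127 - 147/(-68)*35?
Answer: 13781/68 ≈ 202.66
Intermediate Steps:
127 - 147/(-68)*35 = 127 - 147*(-1/68)*35 = 127 + (147/68)*35 = 127 + 5145/68 = 13781/68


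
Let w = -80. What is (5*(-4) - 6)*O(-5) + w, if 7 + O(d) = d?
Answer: 232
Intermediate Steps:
O(d) = -7 + d
(5*(-4) - 6)*O(-5) + w = (5*(-4) - 6)*(-7 - 5) - 80 = (-20 - 6)*(-12) - 80 = -26*(-12) - 80 = 312 - 80 = 232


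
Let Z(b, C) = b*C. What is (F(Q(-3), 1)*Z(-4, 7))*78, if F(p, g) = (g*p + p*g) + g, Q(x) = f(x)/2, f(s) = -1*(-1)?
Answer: -4368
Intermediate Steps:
f(s) = 1
Z(b, C) = C*b
Q(x) = 1/2
F(p, g) = g + 2*g*p (F(p, g) = (g*p + g*p) + g = 2*g*p + g = g + 2*g*p)
(F(Q(-3), 1)*Z(-4, 7))*78 = ((1*(1 + 2*(1/2)))*(7*(-4)))*78 = ((1*(1 + 1))*(-28))*78 = ((1*2)*(-28))*78 = (2*(-28))*78 = -56*78 = -4368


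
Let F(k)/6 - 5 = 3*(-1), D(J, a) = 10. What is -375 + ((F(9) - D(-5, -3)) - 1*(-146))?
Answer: -227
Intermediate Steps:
F(k) = 12 (F(k) = 30 + 6*(3*(-1)) = 30 + 6*(-3) = 30 - 18 = 12)
-375 + ((F(9) - D(-5, -3)) - 1*(-146)) = -375 + ((12 - 1*10) - 1*(-146)) = -375 + ((12 - 10) + 146) = -375 + (2 + 146) = -375 + 148 = -227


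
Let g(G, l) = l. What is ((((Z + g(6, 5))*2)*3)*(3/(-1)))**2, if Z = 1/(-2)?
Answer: 6561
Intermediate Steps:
Z = -1/2 ≈ -0.50000
((((Z + g(6, 5))*2)*3)*(3/(-1)))**2 = ((((-1/2 + 5)*2)*3)*(3/(-1)))**2 = ((((9/2)*2)*3)*(3*(-1)))**2 = ((9*3)*(-3))**2 = (27*(-3))**2 = (-81)**2 = 6561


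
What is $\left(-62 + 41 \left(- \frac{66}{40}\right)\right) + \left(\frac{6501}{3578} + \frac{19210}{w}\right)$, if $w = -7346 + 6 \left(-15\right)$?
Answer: $- \frac{8674652203}{66515020} \approx -130.42$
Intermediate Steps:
$w = -7436$ ($w = -7346 - 90 = -7436$)
$\left(-62 + 41 \left(- \frac{66}{40}\right)\right) + \left(\frac{6501}{3578} + \frac{19210}{w}\right) = \left(-62 + 41 \left(- \frac{66}{40}\right)\right) + \left(\frac{6501}{3578} + \frac{19210}{-7436}\right) = \left(-62 + 41 \left(\left(-66\right) \frac{1}{40}\right)\right) + \left(6501 \cdot \frac{1}{3578} + 19210 \left(- \frac{1}{7436}\right)\right) = \left(-62 + 41 \left(- \frac{33}{20}\right)\right) + \left(\frac{6501}{3578} - \frac{9605}{3718}\right) = \left(-62 - \frac{1353}{20}\right) - \frac{2548993}{3325751} = - \frac{2593}{20} - \frac{2548993}{3325751} = - \frac{8674652203}{66515020}$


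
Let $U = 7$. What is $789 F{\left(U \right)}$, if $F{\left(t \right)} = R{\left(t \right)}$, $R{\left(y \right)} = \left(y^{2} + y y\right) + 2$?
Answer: $78900$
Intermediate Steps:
$R{\left(y \right)} = 2 + 2 y^{2}$ ($R{\left(y \right)} = \left(y^{2} + y^{2}\right) + 2 = 2 y^{2} + 2 = 2 + 2 y^{2}$)
$F{\left(t \right)} = 2 + 2 t^{2}$
$789 F{\left(U \right)} = 789 \left(2 + 2 \cdot 7^{2}\right) = 789 \left(2 + 2 \cdot 49\right) = 789 \left(2 + 98\right) = 789 \cdot 100 = 78900$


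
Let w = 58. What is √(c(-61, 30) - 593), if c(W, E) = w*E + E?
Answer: √1177 ≈ 34.307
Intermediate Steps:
c(W, E) = 59*E (c(W, E) = 58*E + E = 59*E)
√(c(-61, 30) - 593) = √(59*30 - 593) = √(1770 - 593) = √1177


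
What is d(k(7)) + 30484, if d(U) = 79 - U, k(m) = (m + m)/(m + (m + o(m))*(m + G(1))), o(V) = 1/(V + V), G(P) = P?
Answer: 13600437/445 ≈ 30563.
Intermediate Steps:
o(V) = 1/(2*V)
k(m) = 2*m/(m + (1 + m)*(m + 1/(2*m))) (k(m) = (m + m)/(m + (m + 1/(2*m))*(m + 1)) = (2*m)/(m + (m + 1/(2*m))*(1 + m)) = (2*m)/(m + (1 + m)*(m + 1/(2*m))) = 2*m/(m + (1 + m)*(m + 1/(2*m))))
d(k(7)) + 30484 = (79 - 4*7**2/(1 + 7*(1 + 2*7**2 + 4*7))) + 30484 = (79 - 4*49/(1 + 7*(1 + 2*49 + 28))) + 30484 = (79 - 4*49/(1 + 7*(1 + 98 + 28))) + 30484 = (79 - 4*49/(1 + 7*127)) + 30484 = (79 - 4*49/(1 + 889)) + 30484 = (79 - 4*49/890) + 30484 = (79 - 1*98/445) + 30484 = (79 - 98/445) + 30484 = 35057/445 + 30484 = 13600437/445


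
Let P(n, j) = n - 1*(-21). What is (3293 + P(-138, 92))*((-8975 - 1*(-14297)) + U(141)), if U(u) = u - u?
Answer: 16902672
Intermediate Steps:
P(n, j) = 21 + n (P(n, j) = n + 21 = 21 + n)
U(u) = 0
(3293 + P(-138, 92))*((-8975 - 1*(-14297)) + U(141)) = (3293 + (21 - 138))*((-8975 - 1*(-14297)) + 0) = (3293 - 117)*((-8975 + 14297) + 0) = 3176*(5322 + 0) = 3176*5322 = 16902672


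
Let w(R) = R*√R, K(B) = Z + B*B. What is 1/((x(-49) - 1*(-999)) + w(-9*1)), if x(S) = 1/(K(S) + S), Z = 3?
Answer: 5540481330/5538986253541 + 149742675*I/5538986253541 ≈ 0.0010003 + 2.7034e-5*I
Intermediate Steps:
K(B) = 3 + B² (K(B) = 3 + B*B = 3 + B²)
x(S) = 1/(3 + S + S²) (x(S) = 1/((3 + S²) + S) = 1/(3 + S + S²))
w(R) = R^(3/2)
1/((x(-49) - 1*(-999)) + w(-9*1)) = 1/((1/(3 - 49 + (-49)²) - 1*(-999)) + (-9*1)^(3/2)) = 1/((1/(3 - 49 + 2401) + 999) + (-9)^(3/2)) = 1/((1/2355 + 999) - 27*I) = 1/(2352646/2355 - 27*I) = 5546025*(2352646/2355 + 27*I)/5538986253541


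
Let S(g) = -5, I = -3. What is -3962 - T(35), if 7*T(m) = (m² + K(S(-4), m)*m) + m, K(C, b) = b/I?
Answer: -12251/3 ≈ -4083.7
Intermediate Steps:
K(C, b) = -b/3 (K(C, b) = b/(-3) = b*(-⅓) = -b/3)
T(m) = m/7 + 2*m²/21 (T(m) = ((m² + (-m/3)*m) + m)/7 = ((m² - m²/3) + m)/7 = (2*m²/3 + m)/7 = (m + 2*m²/3)/7 = m/7 + 2*m²/21)
-3962 - T(35) = -3962 - 35*(3 + 2*35)/21 = -3962 - 35*(3 + 70)/21 = -3962 - 35*73/21 = -3962 - 1*365/3 = -3962 - 365/3 = -12251/3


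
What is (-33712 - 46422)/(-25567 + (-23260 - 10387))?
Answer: 40067/29607 ≈ 1.3533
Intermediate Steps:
(-33712 - 46422)/(-25567 + (-23260 - 10387)) = -80134/(-25567 - 33647) = -80134/(-59214) = -80134*(-1/59214) = 40067/29607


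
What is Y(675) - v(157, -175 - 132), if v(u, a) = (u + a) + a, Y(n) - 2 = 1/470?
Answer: 215731/470 ≈ 459.00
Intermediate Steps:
Y(n) = 941/470 (Y(n) = 2 + 1/470 = 941/470)
v(u, a) = u + 2*a (v(u, a) = (a + u) + a = u + 2*a)
Y(675) - v(157, -175 - 132) = 941/470 - (157 + 2*(-175 - 132)) = 941/470 - (157 + 2*(-307)) = 941/470 - (157 - 614) = 941/470 - 1*(-457) = 941/470 + 457 = 215731/470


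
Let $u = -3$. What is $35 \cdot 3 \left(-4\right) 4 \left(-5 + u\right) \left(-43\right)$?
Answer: $-577920$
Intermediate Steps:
$35 \cdot 3 \left(-4\right) 4 \left(-5 + u\right) \left(-43\right) = 35 \cdot 3 \left(-4\right) 4 \left(-5 - 3\right) \left(-43\right) = 35 \left(- 12 \cdot 4 \left(-8\right)\right) \left(-43\right) = 35 \left(\left(-12\right) \left(-32\right)\right) \left(-43\right) = 35 \cdot 384 \left(-43\right) = 13440 \left(-43\right) = -577920$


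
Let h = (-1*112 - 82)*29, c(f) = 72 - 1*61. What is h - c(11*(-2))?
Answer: -5637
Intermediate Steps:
c(f) = 11 (c(f) = 72 - 61 = 11)
h = -5626 (h = (-112 - 82)*29 = -194*29 = -5626)
h - c(11*(-2)) = -5626 - 1*11 = -5626 - 11 = -5637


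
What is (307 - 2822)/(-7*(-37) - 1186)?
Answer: 2515/927 ≈ 2.7131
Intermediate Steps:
(307 - 2822)/(-7*(-37) - 1186) = -2515/(259 - 1186) = -2515/(-927) = -2515*(-1/927) = 2515/927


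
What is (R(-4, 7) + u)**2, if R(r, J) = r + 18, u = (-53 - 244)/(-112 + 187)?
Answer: 63001/625 ≈ 100.80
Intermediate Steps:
u = -99/25 (u = -297/75 = -297*1/75 = -99/25 ≈ -3.9600)
R(r, J) = 18 + r
(R(-4, 7) + u)**2 = ((18 - 4) - 99/25)**2 = (14 - 99/25)**2 = (251/25)**2 = 63001/625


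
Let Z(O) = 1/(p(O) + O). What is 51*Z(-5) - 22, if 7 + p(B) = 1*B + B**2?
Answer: -125/8 ≈ -15.625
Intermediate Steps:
p(B) = -7 + B + B**2 (p(B) = -7 + (1*B + B**2) = -7 + (B + B**2) = -7 + B + B**2)
Z(O) = 1/(-7 + O**2 + 2*O) (Z(O) = 1/((-7 + O + O**2) + O) = 1/(-7 + O**2 + 2*O))
51*Z(-5) - 22 = 51/(-7 + (-5)**2 + 2*(-5)) - 22 = 51/(-7 + 25 - 10) - 22 = 51/8 - 22 = -125/8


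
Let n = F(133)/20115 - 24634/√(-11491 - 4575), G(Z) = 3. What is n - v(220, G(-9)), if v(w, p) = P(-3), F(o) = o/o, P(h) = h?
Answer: 60346/20115 + 12317*I*√16066/8033 ≈ 3.0 + 194.35*I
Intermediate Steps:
F(o) = 1
v(w, p) = -3
n = 1/20115 + 12317*I*√16066/8033 (n = 1/20115 - 24634/√(-11491 - 4575) = 1*(1/20115) - 24634*(-I*√16066/16066) = 1/20115 - 24634*(-I*√16066/16066) = 1/20115 - (-12317)*I*√16066/8033 = 1/20115 + 12317*I*√16066/8033 ≈ 4.9714e-5 + 194.35*I)
n - v(220, G(-9)) = (1/20115 + 12317*I*√16066/8033) - 1*(-3) = (1/20115 + 12317*I*√16066/8033) + 3 = 60346/20115 + 12317*I*√16066/8033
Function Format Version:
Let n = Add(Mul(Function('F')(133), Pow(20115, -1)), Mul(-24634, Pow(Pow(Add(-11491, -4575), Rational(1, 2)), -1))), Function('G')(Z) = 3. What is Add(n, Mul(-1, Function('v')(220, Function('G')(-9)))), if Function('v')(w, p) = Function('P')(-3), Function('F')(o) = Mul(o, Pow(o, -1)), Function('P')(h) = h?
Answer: Add(Rational(60346, 20115), Mul(Rational(12317, 8033), I, Pow(16066, Rational(1, 2)))) ≈ Add(3.0000, Mul(194.35, I))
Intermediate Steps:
Function('F')(o) = 1
Function('v')(w, p) = -3
n = Add(Rational(1, 20115), Mul(Rational(12317, 8033), I, Pow(16066, Rational(1, 2)))) (n = Add(Mul(1, Pow(20115, -1)), Mul(-24634, Pow(Pow(Add(-11491, -4575), Rational(1, 2)), -1))) = Add(Mul(1, Rational(1, 20115)), Mul(-24634, Pow(Pow(-16066, Rational(1, 2)), -1))) = Add(Rational(1, 20115), Mul(-24634, Pow(Mul(I, Pow(16066, Rational(1, 2))), -1))) = Add(Rational(1, 20115), Mul(-24634, Mul(Rational(-1, 16066), I, Pow(16066, Rational(1, 2))))) = Add(Rational(1, 20115), Mul(Rational(12317, 8033), I, Pow(16066, Rational(1, 2)))) ≈ Add(4.9714e-5, Mul(194.35, I)))
Add(n, Mul(-1, Function('v')(220, Function('G')(-9)))) = Add(Add(Rational(1, 20115), Mul(Rational(12317, 8033), I, Pow(16066, Rational(1, 2)))), Mul(-1, -3)) = Add(Add(Rational(1, 20115), Mul(Rational(12317, 8033), I, Pow(16066, Rational(1, 2)))), 3) = Add(Rational(60346, 20115), Mul(Rational(12317, 8033), I, Pow(16066, Rational(1, 2))))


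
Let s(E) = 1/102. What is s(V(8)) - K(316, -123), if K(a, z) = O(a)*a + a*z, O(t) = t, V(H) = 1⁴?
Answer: -6220775/102 ≈ -60988.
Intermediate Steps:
V(H) = 1
K(a, z) = a² + a*z (K(a, z) = a*a + a*z = a² + a*z)
s(E) = 1/102
s(V(8)) - K(316, -123) = 1/102 - 316*(316 - 123) = 1/102 - 316*193 = 1/102 - 1*60988 = 1/102 - 60988 = -6220775/102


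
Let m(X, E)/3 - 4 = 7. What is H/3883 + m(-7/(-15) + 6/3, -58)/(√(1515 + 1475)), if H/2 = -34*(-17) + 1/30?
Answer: 17341/58245 + 33*√2990/2990 ≈ 0.90123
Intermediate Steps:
m(X, E) = 33 (m(X, E) = 12 + 3*7 = 12 + 21 = 33)
H = 17341/15 (H = 2*(-34*(-17) + 1/30) = 2*(578 + 1/30) = 2*(17341/30) = 17341/15 ≈ 1156.1)
H/3883 + m(-7/(-15) + 6/3, -58)/(√(1515 + 1475)) = (17341/15)/3883 + 33/(√(1515 + 1475)) = (17341/15)*(1/3883) + 33/(√2990) = 17341/58245 + 33*(√2990/2990) = 17341/58245 + 33*√2990/2990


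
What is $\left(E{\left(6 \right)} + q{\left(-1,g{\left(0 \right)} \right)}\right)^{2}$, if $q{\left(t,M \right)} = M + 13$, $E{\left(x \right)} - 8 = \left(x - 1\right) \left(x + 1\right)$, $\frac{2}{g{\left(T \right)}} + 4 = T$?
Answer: $\frac{12321}{4} \approx 3080.3$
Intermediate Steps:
$g{\left(T \right)} = \frac{2}{-4 + T}$
$E{\left(x \right)} = 8 + \left(1 + x\right) \left(-1 + x\right)$ ($E{\left(x \right)} = 8 + \left(x - 1\right) \left(x + 1\right) = 8 + \left(-1 + x\right) \left(1 + x\right) = 8 + \left(1 + x\right) \left(-1 + x\right)$)
$q{\left(t,M \right)} = 13 + M$
$\left(E{\left(6 \right)} + q{\left(-1,g{\left(0 \right)} \right)}\right)^{2} = \left(\left(7 + 6^{2}\right) + \left(13 + \frac{2}{-4 + 0}\right)\right)^{2} = \left(\left(7 + 36\right) + \left(13 + \frac{2}{-4}\right)\right)^{2} = \left(43 + \left(13 + 2 \left(- \frac{1}{4}\right)\right)\right)^{2} = \left(43 + \left(13 - \frac{1}{2}\right)\right)^{2} = \left(43 + \frac{25}{2}\right)^{2} = \left(\frac{111}{2}\right)^{2} = \frac{12321}{4}$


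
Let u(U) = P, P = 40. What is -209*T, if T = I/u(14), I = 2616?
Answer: -68343/5 ≈ -13669.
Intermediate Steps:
u(U) = 40
T = 327/5 (T = 2616/40 = 2616*(1/40) = 327/5 ≈ 65.400)
-209*T = -209*327/5 = -68343/5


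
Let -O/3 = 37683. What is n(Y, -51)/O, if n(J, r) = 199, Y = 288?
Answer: -199/113049 ≈ -0.0017603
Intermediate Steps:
O = -113049 (O = -3*37683 = -113049)
n(Y, -51)/O = 199/(-113049) = 199*(-1/113049) = -199/113049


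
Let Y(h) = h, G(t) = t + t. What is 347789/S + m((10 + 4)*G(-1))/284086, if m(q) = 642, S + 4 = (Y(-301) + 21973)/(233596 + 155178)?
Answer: -9602910565986197/108906072616 ≈ -88176.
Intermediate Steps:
G(t) = 2*t
S = -766712/194387 (S = -4 + (-301 + 21973)/(233596 + 155178) = -4 + 21672/388774 = -4 + 21672*(1/388774) = -4 + 10836/194387 = -766712/194387 ≈ -3.9443)
347789/S + m((10 + 4)*G(-1))/284086 = 347789/(-766712/194387) + 642/284086 = 347789*(-194387/766712) + 642*(1/284086) = -67605660343/766712 + 321/142043 = -9602910565986197/108906072616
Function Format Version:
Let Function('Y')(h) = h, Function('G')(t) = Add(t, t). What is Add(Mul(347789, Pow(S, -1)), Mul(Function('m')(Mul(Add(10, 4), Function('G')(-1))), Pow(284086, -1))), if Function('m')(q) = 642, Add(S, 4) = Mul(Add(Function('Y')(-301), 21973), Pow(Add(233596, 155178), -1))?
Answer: Rational(-9602910565986197, 108906072616) ≈ -88176.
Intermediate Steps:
Function('G')(t) = Mul(2, t)
S = Rational(-766712, 194387) (S = Add(-4, Mul(Add(-301, 21973), Pow(Add(233596, 155178), -1))) = Add(-4, Mul(21672, Pow(388774, -1))) = Add(-4, Mul(21672, Rational(1, 388774))) = Add(-4, Rational(10836, 194387)) = Rational(-766712, 194387) ≈ -3.9443)
Add(Mul(347789, Pow(S, -1)), Mul(Function('m')(Mul(Add(10, 4), Function('G')(-1))), Pow(284086, -1))) = Add(Mul(347789, Pow(Rational(-766712, 194387), -1)), Mul(642, Pow(284086, -1))) = Add(Mul(347789, Rational(-194387, 766712)), Mul(642, Rational(1, 284086))) = Add(Rational(-67605660343, 766712), Rational(321, 142043)) = Rational(-9602910565986197, 108906072616)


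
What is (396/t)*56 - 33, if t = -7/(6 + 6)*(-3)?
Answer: 12639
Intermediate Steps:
t = 7/4 (t = -7/12*(-3) = 7/4 ≈ 1.7500)
(396/t)*56 - 33 = (396/(7/4))*56 - 33 = (396*(4/7))*56 - 33 = (1584/7)*56 - 33 = 12672 - 33 = 12639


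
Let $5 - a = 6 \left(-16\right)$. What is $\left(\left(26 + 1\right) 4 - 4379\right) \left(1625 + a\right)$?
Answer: $-7371746$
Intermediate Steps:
$a = 101$ ($a = 5 - 6 \left(-16\right) = 5 - -96 = 5 + 96 = 101$)
$\left(\left(26 + 1\right) 4 - 4379\right) \left(1625 + a\right) = \left(\left(26 + 1\right) 4 - 4379\right) \left(1625 + 101\right) = \left(27 \cdot 4 - 4379\right) 1726 = \left(108 - 4379\right) 1726 = \left(-4271\right) 1726 = -7371746$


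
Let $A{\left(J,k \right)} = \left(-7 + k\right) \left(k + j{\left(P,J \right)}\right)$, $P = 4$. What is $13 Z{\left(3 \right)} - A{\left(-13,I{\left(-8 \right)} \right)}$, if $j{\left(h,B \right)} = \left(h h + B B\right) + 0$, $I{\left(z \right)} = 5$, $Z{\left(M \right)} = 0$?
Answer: $380$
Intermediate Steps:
$j{\left(h,B \right)} = B^{2} + h^{2}$ ($j{\left(h,B \right)} = \left(h^{2} + B^{2}\right) + 0 = \left(B^{2} + h^{2}\right) + 0 = B^{2} + h^{2}$)
$A{\left(J,k \right)} = \left(-7 + k\right) \left(16 + k + J^{2}\right)$ ($A{\left(J,k \right)} = \left(-7 + k\right) \left(k + \left(J^{2} + 4^{2}\right)\right) = \left(-7 + k\right) \left(k + \left(J^{2} + 16\right)\right) = \left(-7 + k\right) \left(k + \left(16 + J^{2}\right)\right) = \left(-7 + k\right) \left(16 + k + J^{2}\right)$)
$13 Z{\left(3 \right)} - A{\left(-13,I{\left(-8 \right)} \right)} = 13 \cdot 0 - \left(-112 + 5^{2} - 7 \left(-13\right)^{2} + 9 \cdot 5 + 5 \left(-13\right)^{2}\right) = 0 - \left(-112 + 25 - 1183 + 45 + 5 \cdot 169\right) = 0 - \left(-112 + 25 - 1183 + 45 + 845\right) = 0 - -380 = 0 + 380 = 380$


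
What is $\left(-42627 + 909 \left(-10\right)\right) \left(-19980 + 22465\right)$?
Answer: $-128516745$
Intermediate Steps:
$\left(-42627 + 909 \left(-10\right)\right) \left(-19980 + 22465\right) = \left(-42627 - 9090\right) 2485 = \left(-51717\right) 2485 = -128516745$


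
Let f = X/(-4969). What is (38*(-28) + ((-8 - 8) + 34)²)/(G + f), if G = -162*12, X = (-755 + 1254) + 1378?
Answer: 3677060/9661613 ≈ 0.38058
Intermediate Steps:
X = 1877 (X = 499 + 1378 = 1877)
G = -1944
f = -1877/4969 (f = 1877/(-4969) = 1877*(-1/4969) = -1877/4969 ≈ -0.37774)
(38*(-28) + ((-8 - 8) + 34)²)/(G + f) = (38*(-28) + ((-8 - 8) + 34)²)/(-1944 - 1877/4969) = (-1064 + (-16 + 34)²)/(-9661613/4969) = (-1064 + 18²)*(-4969/9661613) = (-1064 + 324)*(-4969/9661613) = -740*(-4969/9661613) = 3677060/9661613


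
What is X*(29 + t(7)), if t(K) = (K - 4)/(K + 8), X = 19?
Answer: 2774/5 ≈ 554.80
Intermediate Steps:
t(K) = (-4 + K)/(8 + K)
X*(29 + t(7)) = 19*(29 + (-4 + 7)/(8 + 7)) = 19*(29 + 3/15) = 19*(29 + (1/15)*3) = 19*(29 + ⅕) = 19*(146/5) = 2774/5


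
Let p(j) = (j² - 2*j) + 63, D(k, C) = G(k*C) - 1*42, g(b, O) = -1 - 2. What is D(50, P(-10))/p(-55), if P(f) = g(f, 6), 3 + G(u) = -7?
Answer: -2/123 ≈ -0.016260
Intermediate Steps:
G(u) = -10 (G(u) = -3 - 7 = -10)
g(b, O) = -3
P(f) = -3
D(k, C) = -52 (D(k, C) = -10 - 1*42 = -10 - 42 = -52)
p(j) = 63 + j² - 2*j
D(50, P(-10))/p(-55) = -52/(63 + (-55)² - 2*(-55)) = -52/(63 + 3025 + 110) = -52/3198 = -52*1/3198 = -2/123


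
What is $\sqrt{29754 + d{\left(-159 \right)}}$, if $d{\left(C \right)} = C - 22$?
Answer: $\sqrt{29573} \approx 171.97$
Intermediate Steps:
$d{\left(C \right)} = -22 + C$ ($d{\left(C \right)} = C - 22 = -22 + C$)
$\sqrt{29754 + d{\left(-159 \right)}} = \sqrt{29754 - 181} = \sqrt{29573}$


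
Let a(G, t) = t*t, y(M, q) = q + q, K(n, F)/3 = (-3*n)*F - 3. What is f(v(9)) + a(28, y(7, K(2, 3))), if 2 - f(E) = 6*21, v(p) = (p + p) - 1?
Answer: 15752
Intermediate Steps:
K(n, F) = -9 - 9*F*n (K(n, F) = 3*((-3*n)*F - 3) = 3*(-3*F*n - 3) = 3*(-3 - 3*F*n) = -9 - 9*F*n)
y(M, q) = 2*q
a(G, t) = t**2
v(p) = -1 + 2*p (v(p) = 2*p - 1 = -1 + 2*p)
f(E) = -124 (f(E) = 2 - 6*21 = 2 - 1*126 = 2 - 126 = -124)
f(v(9)) + a(28, y(7, K(2, 3))) = -124 + (2*(-9 - 9*3*2))**2 = -124 + (2*(-9 - 54))**2 = -124 + (2*(-63))**2 = -124 + (-126)**2 = -124 + 15876 = 15752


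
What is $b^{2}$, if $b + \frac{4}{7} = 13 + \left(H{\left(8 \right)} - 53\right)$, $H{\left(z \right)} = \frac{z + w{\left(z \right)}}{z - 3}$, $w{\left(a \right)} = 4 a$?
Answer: $\frac{51984}{49} \approx 1060.9$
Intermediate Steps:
$H{\left(z \right)} = \frac{5 z}{-3 + z}$ ($H{\left(z \right)} = \frac{z + 4 z}{z - 3} = \frac{5 z}{-3 + z}$)
$b = - \frac{228}{7}$ ($b = - \frac{4}{7} + \left(13 - \left(53 - \frac{40}{-3 + 8}\right)\right) = - \frac{4}{7} + \left(13 - \left(53 - \frac{40}{5}\right)\right) = - \frac{4}{7} + \left(13 - \left(53 - 8\right)\right) = - \frac{4}{7} + \left(13 + \left(8 - 53\right)\right) = - \frac{4}{7} + \left(13 - 45\right) = - \frac{4}{7} - 32 = - \frac{228}{7} \approx -32.571$)
$b^{2} = \left(- \frac{228}{7}\right)^{2} = \frac{51984}{49}$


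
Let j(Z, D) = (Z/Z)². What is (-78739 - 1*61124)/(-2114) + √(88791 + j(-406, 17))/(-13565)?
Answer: 139863/2114 - 2*√22198/13565 ≈ 66.138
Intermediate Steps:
j(Z, D) = 1 (j(Z, D) = 1² = 1)
(-78739 - 1*61124)/(-2114) + √(88791 + j(-406, 17))/(-13565) = (-78739 - 1*61124)/(-2114) + √(88791 + 1)/(-13565) = (-78739 - 61124)*(-1/2114) + √88792*(-1/13565) = -139863*(-1/2114) + (2*√22198)*(-1/13565) = 139863/2114 - 2*√22198/13565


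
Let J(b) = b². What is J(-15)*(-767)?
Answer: -172575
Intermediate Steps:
J(-15)*(-767) = (-15)²*(-767) = 225*(-767) = -172575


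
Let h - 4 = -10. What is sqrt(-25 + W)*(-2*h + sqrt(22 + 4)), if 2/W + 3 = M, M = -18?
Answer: I*sqrt(11067)*(12 + sqrt(26))/21 ≈ 85.658*I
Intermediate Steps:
W = -2/21 (W = 2/(-3 - 18) = 2/(-21) = 2*(-1/21) = -2/21 ≈ -0.095238)
h = -6 (h = 4 - 10 = -6)
sqrt(-25 + W)*(-2*h + sqrt(22 + 4)) = sqrt(-25 - 2/21)*(-2*(-6) + sqrt(22 + 4)) = sqrt(-527/21)*(12 + sqrt(26)) = (I*sqrt(11067)/21)*(12 + sqrt(26)) = I*sqrt(11067)*(12 + sqrt(26))/21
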